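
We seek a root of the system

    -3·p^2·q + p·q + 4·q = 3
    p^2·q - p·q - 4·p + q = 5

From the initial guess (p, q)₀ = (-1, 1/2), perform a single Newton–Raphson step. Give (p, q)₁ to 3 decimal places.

(-0.143, 1.905)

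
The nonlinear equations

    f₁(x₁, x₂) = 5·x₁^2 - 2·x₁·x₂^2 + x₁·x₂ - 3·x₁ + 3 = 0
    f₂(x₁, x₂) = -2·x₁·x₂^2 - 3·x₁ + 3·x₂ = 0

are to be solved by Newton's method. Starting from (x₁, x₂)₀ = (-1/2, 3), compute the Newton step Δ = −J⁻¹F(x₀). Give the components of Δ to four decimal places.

(0.1311, -1.8607)

At (-1/2, 3): F = (13.2500, 19.5000).
Jacobian J = [[10·x₁ - 2·x₂^2 + x₂ - 3, -4·x₁·x₂ + x₁], [-2·x₂^2 - 3, -4·x₁·x₂ + 3]].
At the point, J = [[-23.0000, 5.5000], [-21.0000, 9.0000]] (det J = -91.5000).
Solving J·Δ = −F gives Δ = (0.1311, -1.8607).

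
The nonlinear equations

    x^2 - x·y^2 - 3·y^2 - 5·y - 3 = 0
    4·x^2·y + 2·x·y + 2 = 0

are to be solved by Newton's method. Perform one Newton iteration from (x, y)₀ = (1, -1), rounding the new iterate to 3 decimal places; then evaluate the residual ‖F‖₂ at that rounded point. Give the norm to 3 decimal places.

At (1, -1): F = (-1.000, -4.000).
Jacobian J = [[2·x - y^2, -2·x·y - 6·y - 5], [8·x·y + 2·y, 4·x^2 + 2·x]].
At the point, J = [[1.000, 3.000], [-10.000, 6.000]] (det J = 36.000).
Solving J·Δ = −F gives Δ = (-0.167, 0.389).
Then the next iterate is (x, y)₁ = (0.833, -0.611).
Re-evaluating at (0.833, -0.611): F = (-0.68205, -0.71379), so ‖F‖₂ = 0.987.

0.987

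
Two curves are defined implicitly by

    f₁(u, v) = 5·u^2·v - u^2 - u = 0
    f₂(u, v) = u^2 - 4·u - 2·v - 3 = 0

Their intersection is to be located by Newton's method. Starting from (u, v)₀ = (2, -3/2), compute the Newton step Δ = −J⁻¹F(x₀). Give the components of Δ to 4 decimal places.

(-2.1714, -2.0000)

At (2, -3/2): F = (-36.0000, -4.0000).
Jacobian J = [[10·u·v - 2·u - 1, 5·u^2], [2·u - 4, -2]].
At the point, J = [[-35.0000, 20.0000], [0.0000, -2.0000]] (det J = 70.0000).
Solving J·Δ = −F gives Δ = (-2.1714, -2.0000).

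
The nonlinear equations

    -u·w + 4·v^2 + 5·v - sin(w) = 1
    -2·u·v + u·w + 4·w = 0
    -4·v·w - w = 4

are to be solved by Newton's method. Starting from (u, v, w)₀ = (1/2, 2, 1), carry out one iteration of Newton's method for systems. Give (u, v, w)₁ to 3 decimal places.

At (1/2, 2, 1): F = (23.65853, 2.500, -13.000).
Jacobian J = [[-w, 8·v + 5, -u - cos(w)], [-2·v + w, -2·u, u + 4], [0, -4·w, -4·v - 1]].
At the point, J = [[-1.000, 21.000, -1.04030], [-3.000, -1.000, 4.500], [0.000, -4.000, -9.000]] (det J = -606.48363).
Solving J·Δ = −F gives Δ = (-0.154, -1.180, -0.920).
Then the next iterate is (u, v, w)₁ = (0.346, 0.820, 0.080).

(0.346, 0.820, 0.080)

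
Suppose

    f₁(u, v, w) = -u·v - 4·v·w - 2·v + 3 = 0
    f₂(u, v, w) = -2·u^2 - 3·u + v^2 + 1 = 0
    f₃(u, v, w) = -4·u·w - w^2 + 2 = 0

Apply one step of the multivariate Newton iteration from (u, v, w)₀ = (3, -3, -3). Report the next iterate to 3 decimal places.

At (3, -3, -3): F = (-18.000, -17.000, 29.000).
Jacobian J = [[-v, -u - 4·w - 2, -4·v], [-4·u - 3, 2·v, 0], [-4·w, 0, -4·u - 2·w]].
At the point, J = [[3.000, 7.000, 12.000], [-15.000, -6.000, 0.000], [12.000, 0.000, -6.000]] (det J = 342.000).
Solving J·Δ = −F gives Δ = (-2.123, 2.474, 0.588).
Then the next iterate is (u, v, w)₁ = (0.877, -0.526, -2.412).

(0.877, -0.526, -2.412)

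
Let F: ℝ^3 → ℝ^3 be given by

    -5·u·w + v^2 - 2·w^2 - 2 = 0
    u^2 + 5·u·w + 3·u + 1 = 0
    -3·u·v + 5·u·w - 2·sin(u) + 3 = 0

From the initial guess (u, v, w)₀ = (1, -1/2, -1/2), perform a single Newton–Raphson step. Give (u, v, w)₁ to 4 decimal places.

(0.5517, -0.5432, -0.7759)

At (1, -1/2, -1/2): F = (0.2500, 2.5000, 0.317058).
Jacobian J = [[-5·w, 2·v, -5·u - 4·w], [2·u + 5·w + 3, 0, 5·u], [-3·v + 5·w - 2·cos(u), -3·u, 5·u]].
At the point, J = [[2.5000, -1.0000, -3.0000], [2.5000, 0.0000, 5.0000], [-2.080605, -3.0000, 5.0000]] (det J = 82.903023).
Solving J·Δ = −F gives Δ = (-0.4483, -0.0432, -0.2759).
Then the next iterate is (u, v, w)₁ = (0.5517, -0.5432, -0.7759).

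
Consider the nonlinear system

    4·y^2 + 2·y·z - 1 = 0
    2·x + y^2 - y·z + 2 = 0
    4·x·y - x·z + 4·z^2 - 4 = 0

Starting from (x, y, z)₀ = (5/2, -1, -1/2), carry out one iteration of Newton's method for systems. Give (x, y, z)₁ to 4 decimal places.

At (5/2, -1, -1/2): F = (4.0000, 7.5000, -11.7500).
Jacobian J = [[0, 8·y + 2·z, 2·y], [2, 2·y - z, -y], [4·y - z, 4·x, -x + 8·z]].
At the point, J = [[0.0000, -9.0000, -2.0000], [2.0000, -1.5000, 1.0000], [-3.5000, 10.0000, -6.5000]] (det J = -115.0000).
Solving J·Δ = −F gives Δ = (-3.9022, 0.2826, 0.7283).
Then the next iterate is (x, y, z)₁ = (-1.4022, -0.7174, 0.2283).

(-1.4022, -0.7174, 0.2283)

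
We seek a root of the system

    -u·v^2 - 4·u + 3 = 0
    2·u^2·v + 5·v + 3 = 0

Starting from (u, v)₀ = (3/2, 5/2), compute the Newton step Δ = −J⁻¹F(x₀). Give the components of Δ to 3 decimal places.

(-5.492, 5.855)

At (3/2, 5/2): F = (-12.375, 26.750).
Jacobian J = [[-v^2 - 4, -2·u·v], [4·u·v, 2·u^2 + 5]].
At the point, J = [[-10.250, -7.500], [15.000, 9.500]] (det J = 15.125).
Solving J·Δ = −F gives Δ = (-5.492, 5.855).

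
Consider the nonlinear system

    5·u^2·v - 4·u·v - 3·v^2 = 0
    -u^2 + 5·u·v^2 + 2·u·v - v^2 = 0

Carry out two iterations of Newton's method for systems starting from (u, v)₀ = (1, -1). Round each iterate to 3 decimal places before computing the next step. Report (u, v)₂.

(0.703, -0.535)

At (1, -1): F = (-4.000, 1.000).
Jacobian J = [[10·u·v - 4·v, 5·u^2 - 4·u - 6·v], [-2·u + 5·v^2 + 2·v, 10·u·v + 2·u - 2·v]].
At the point, J = [[-6.000, 7.000], [1.000, -6.000]] (det J = 29.000).
Solving J·Δ = −F gives Δ = (-0.586, 0.069).
Then the next iterate is (u, v)₁ = (0.414, -0.931).
Round to (0.414, -0.931) and repeat: F = (-1.85640, -0.01483), J = [[-0.13034, 4.78698], [1.64381, -1.16434]].
Δ = (0.289, 0.396), so (u, v)₂ = (0.703, -0.535).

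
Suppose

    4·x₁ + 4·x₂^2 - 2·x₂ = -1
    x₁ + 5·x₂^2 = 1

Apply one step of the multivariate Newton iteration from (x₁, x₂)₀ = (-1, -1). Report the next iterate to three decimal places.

(-1.000, -0.700)

At (-1, -1): F = (3.000, 3.000).
Jacobian J = [[4, 8·x₂ - 2], [1, 10·x₂]].
At the point, J = [[4.000, -10.000], [1.000, -10.000]] (det J = -30.000).
Solving J·Δ = −F gives Δ = (0.000, 0.300).
Then the next iterate is (x₁, x₂)₁ = (-1.000, -0.700).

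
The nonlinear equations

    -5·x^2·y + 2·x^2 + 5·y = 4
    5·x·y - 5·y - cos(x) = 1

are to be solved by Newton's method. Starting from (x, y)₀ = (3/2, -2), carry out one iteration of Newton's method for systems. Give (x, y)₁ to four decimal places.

At (3/2, -2): F = (13.0000, -6.070737).
Jacobian J = [[-10·x·y + 4·x, -5·x^2 + 5], [5·y + sin(x), 5·x - 5]].
At the point, J = [[36.0000, -6.2500], [-9.002505, 2.5000]] (det J = 33.734344).
Solving J·Δ = −F gives Δ = (0.1613, 3.0092).
Then the next iterate is (x, y)₁ = (1.6613, 1.0092).

(1.6613, 1.0092)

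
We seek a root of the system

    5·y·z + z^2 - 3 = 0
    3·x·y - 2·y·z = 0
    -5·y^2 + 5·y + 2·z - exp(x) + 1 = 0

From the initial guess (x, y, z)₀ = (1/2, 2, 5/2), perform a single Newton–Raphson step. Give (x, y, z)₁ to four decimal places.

At (1/2, 2, 5/2): F = (28.2500, -7.0000, -5.648721).
Jacobian J = [[0, 5·z, 5·y + 2·z], [3·y, 3·x - 2·z, -2·y], [-exp(x), -10·y + 5, 2]].
At the point, J = [[0.0000, 12.5000, 15.0000], [6.0000, -3.5000, -4.0000], [-1.648721, -15.0000, 2.0000]] (det J = -1504.121803).
Solving J·Δ = −F gives Δ = (-0.1043, -0.5546, -1.4212).
Then the next iterate is (x, y, z)₁ = (0.3957, 1.4454, 1.0788).

(0.3957, 1.4454, 1.0788)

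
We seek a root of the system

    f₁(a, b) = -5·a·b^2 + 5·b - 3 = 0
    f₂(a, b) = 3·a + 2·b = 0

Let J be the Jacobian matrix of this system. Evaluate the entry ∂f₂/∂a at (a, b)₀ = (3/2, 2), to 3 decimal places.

∂f₂/∂a = 3.
At (3/2, 2) this is 3.000.

3.000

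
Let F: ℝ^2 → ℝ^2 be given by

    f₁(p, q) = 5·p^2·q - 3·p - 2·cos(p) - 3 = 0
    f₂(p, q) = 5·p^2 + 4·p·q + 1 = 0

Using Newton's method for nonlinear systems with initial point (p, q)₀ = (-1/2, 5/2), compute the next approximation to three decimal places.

At (-1/2, 5/2): F = (-0.13017, -2.750).
Jacobian J = [[10·p·q + 2·sin(p) - 3, 5·p^2], [10·p + 4·q, 4·p]].
At the point, J = [[-16.45885, 1.250], [5.000, -2.000]] (det J = 26.66770).
Solving J·Δ = −F gives Δ = (-0.139, -1.722).
Then the next iterate is (p, q)₁ = (-0.639, 0.778).

(-0.639, 0.778)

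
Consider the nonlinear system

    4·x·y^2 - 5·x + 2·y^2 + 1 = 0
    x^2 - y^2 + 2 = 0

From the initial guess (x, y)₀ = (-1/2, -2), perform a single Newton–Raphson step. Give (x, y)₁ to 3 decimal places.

(-0.818, -1.642)

At (-1/2, -2): F = (3.500, -1.750).
Jacobian J = [[4·y^2 - 5, 8·x·y + 4·y], [2·x, -2·y]].
At the point, J = [[11.000, 0.000], [-1.000, 4.000]] (det J = 44.000).
Solving J·Δ = −F gives Δ = (-0.318, 0.358).
Then the next iterate is (x, y)₁ = (-0.818, -1.642).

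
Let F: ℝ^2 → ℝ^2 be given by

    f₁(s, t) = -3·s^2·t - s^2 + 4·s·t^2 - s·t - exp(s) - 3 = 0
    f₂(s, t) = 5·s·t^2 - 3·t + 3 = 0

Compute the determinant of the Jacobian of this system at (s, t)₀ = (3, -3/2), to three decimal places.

194.606

J = [[-6·s·t - 2·s + 4·t^2 - t - exp(s), -3·s^2 + 8·s·t - s], [5·t^2, 10·s·t - 3]].
At the point, J = [[11.41446, -66.000], [11.250, -48.000]].
det J = 194.606.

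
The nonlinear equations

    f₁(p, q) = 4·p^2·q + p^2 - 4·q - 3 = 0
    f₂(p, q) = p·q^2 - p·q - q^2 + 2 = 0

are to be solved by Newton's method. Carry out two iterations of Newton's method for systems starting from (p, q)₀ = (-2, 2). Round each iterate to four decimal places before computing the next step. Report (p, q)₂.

(-1.2171, 1.3058)

At (-2, 2): F = (25.0000, -6.0000).
Jacobian J = [[8·p·q + 2·p, 4·p^2 - 4], [q^2 - q, 2·p·q - p - 2·q]].
At the point, J = [[-36.0000, 12.0000], [2.0000, -10.0000]] (det J = 336.0000).
Solving J·Δ = −F gives Δ = (0.5298, -0.4940).
Then the next iterate is (p, q)₁ = (-1.4702, 1.5060).
Round to (-1.4702, 1.5060) and repeat: F = (6.158292, -1.388381), J = [[-20.653370, 4.645952], [0.762036, -5.970042]].
Δ = (0.2531, -0.2002), so (p, q)₂ = (-1.2171, 1.3058).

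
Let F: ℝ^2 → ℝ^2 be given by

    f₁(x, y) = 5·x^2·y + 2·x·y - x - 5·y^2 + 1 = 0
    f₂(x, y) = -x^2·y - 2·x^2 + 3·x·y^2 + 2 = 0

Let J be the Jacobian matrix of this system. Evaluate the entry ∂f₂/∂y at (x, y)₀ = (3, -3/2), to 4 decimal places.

∂f₂/∂y = -x^2 + 6·x·y.
At (3, -3/2) this is -36.0000.

-36.0000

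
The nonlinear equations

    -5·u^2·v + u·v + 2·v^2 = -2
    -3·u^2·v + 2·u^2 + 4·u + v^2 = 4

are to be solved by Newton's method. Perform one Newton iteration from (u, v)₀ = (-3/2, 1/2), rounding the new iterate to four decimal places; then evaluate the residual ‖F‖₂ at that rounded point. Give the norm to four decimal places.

451.0218

At (-3/2, 1/2): F = (-3.8750, -8.6250).
Jacobian J = [[-10·u·v + v, -5·u^2 + u + 4·v], [-6·u·v + 4·u + 4, -3·u^2 + 2·v]].
At the point, J = [[8.0000, -10.7500], [2.5000, -5.7500]] (det J = -19.1250).
Solving J·Δ = −F gives Δ = (-3.6830, -3.1013).
Then the next iterate is (u, v)₁ = (-5.1830, -2.6013).
Re-evaluating at (-5.1830, -2.6013): F = (378.416031, 245.401721), so ‖F‖₂ = 451.0218.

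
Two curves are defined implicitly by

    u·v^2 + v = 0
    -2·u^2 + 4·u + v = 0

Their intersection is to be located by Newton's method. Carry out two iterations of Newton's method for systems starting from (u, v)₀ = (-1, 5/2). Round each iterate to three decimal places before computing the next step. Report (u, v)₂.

(-0.455, 2.222)

At (-1, 5/2): F = (-3.750, -3.500).
Jacobian J = [[v^2, 2·u·v + 1], [-4·u + 4, 1]].
At the point, J = [[6.250, -4.000], [8.000, 1.000]] (det J = 38.250).
Solving J·Δ = −F gives Δ = (0.464, -0.212).
Then the next iterate is (u, v)₁ = (-0.536, 2.288).
Round to (-0.536, 2.288) and repeat: F = (-0.51793, -0.43059), J = [[5.23494, -1.45274], [6.144, 1.000]].
Δ = (0.081, -0.066), so (u, v)₂ = (-0.455, 2.222).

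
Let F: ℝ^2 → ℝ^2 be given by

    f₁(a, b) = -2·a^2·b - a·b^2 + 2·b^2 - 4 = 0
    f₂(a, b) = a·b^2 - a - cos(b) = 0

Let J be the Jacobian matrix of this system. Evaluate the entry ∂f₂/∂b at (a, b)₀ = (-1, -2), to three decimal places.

∂f₂/∂b = 2·a·b + sin(b).
At (-1, -2) this is 3.091.

3.091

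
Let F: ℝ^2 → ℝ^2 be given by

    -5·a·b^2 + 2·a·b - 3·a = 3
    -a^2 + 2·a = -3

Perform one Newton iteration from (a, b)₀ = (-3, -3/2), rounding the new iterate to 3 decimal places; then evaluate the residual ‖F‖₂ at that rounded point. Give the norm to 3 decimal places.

At (-3, -3/2): F = (48.750, -12.000).
Jacobian J = [[-5·b^2 + 2·b - 3, -10·a·b + 2·a], [-2·a + 2, 0]].
At the point, J = [[-17.250, -51.000], [8.000, 0.000]] (det J = 408.000).
Solving J·Δ = −F gives Δ = (1.500, 0.449).
Then the next iterate is (a, b)₁ = (-1.500, -1.051).
Re-evaluating at (-1.500, -1.051): F = (12.93751, -2.250), so ‖F‖₂ = 13.132.

13.132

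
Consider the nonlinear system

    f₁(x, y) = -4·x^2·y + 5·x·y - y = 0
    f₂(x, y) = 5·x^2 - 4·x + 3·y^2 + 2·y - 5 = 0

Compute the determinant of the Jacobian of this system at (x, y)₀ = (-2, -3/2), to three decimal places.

-427.500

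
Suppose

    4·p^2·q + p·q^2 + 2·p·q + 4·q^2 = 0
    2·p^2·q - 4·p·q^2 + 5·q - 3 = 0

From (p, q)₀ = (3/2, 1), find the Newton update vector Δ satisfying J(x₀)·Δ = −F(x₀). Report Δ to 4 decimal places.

At (3/2, 1): F = (17.5000, 0.5000).
Jacobian J = [[8·p·q + q^2 + 2·q, 4·p^2 + 2·p·q + 2·p + 8·q], [4·p·q - 4·q^2, 2·p^2 - 8·p·q + 5]].
At the point, J = [[15.0000, 23.0000], [2.0000, -2.5000]] (det J = -83.5000).
Solving J·Δ = −F gives Δ = (-0.6617, -0.3293).

(-0.6617, -0.3293)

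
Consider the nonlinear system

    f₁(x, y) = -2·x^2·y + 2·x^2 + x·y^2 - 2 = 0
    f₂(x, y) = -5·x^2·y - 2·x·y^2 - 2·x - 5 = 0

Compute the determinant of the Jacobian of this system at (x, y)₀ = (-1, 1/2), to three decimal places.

12.750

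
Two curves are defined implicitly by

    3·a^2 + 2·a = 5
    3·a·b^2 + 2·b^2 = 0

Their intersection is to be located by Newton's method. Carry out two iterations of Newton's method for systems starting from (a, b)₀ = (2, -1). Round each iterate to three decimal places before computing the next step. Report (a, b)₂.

At (2, -1): F = (11.000, 8.000).
Jacobian J = [[6·a + 2, 0], [3·b^2, 6·a·b + 4·b]].
At the point, J = [[14.000, 0.000], [3.000, -16.000]] (det J = -224.000).
Solving J·Δ = −F gives Δ = (-0.786, 0.353).
Then the next iterate is (a, b)₁ = (1.214, -0.647).
Round to (1.214, -0.647) and repeat: F = (1.84939, 2.36179), J = [[9.284, 0.000], [1.25583, -7.30075]].
Δ = (-0.199, 0.289), so (a, b)₂ = (1.015, -0.358).

(1.015, -0.358)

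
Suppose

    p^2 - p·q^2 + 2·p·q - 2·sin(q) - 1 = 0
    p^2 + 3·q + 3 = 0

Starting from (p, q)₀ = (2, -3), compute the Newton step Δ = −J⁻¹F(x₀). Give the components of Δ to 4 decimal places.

(-0.4212, 1.2283)

At (2, -3): F = (-26.717760, -2.0000).
Jacobian J = [[2·p - q^2 + 2·q, -2·p·q + 2·p - 2·cos(q)], [2·p, 3]].
At the point, J = [[-11.0000, 17.979985], [4.0000, 3.0000]] (det J = -104.919940).
Solving J·Δ = −F gives Δ = (-0.4212, 1.2283).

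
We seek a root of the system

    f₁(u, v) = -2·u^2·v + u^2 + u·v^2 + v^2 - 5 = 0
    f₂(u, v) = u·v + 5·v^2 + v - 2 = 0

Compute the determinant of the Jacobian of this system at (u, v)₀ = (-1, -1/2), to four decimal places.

J = [[-4·u·v + 2·u + v^2, -2·u^2 + 2·u·v + 2·v], [v, u + 10·v + 1]].
At the point, J = [[-3.7500, -2.0000], [-0.5000, -5.0000]].
det J = 17.7500.

17.7500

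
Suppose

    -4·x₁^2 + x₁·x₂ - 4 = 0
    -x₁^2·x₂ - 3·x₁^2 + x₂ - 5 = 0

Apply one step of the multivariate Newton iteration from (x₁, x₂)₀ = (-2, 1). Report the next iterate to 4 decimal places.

At (-2, 1): F = (-22.0000, -20.0000).
Jacobian J = [[-8·x₁ + x₂, x₁], [-2·x₁·x₂ - 6·x₁, -x₁^2 + 1]].
At the point, J = [[17.0000, -2.0000], [16.0000, -3.0000]] (det J = -19.0000).
Solving J·Δ = −F gives Δ = (1.3684, 0.6316).
Then the next iterate is (x₁, x₂)₁ = (-0.6316, 1.6316).

(-0.6316, 1.6316)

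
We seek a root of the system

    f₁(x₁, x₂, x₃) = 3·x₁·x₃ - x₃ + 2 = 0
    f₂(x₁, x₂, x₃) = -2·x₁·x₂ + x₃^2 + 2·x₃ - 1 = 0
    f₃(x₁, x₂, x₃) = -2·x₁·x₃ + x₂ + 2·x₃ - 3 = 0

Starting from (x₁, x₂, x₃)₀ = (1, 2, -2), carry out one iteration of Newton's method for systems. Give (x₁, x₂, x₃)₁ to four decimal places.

At (1, 2, -2): F = (-2.0000, -5.0000, -1.0000).
Jacobian J = [[3·x₃, 0, 3·x₁ - 1], [-2·x₂, -2·x₁, 2·x₃ + 2], [-2·x₃, 1, -2·x₁ + 2]].
At the point, J = [[-6.0000, 0.0000, 2.0000], [-4.0000, -2.0000, -2.0000], [4.0000, 1.0000, 0.0000]] (det J = -4.0000).
Solving J·Δ = −F gives Δ = (-4.5000, 19.0000, -12.5000).
Then the next iterate is (x₁, x₂, x₃)₁ = (-3.5000, 21.0000, -14.5000).

(-3.5000, 21.0000, -14.5000)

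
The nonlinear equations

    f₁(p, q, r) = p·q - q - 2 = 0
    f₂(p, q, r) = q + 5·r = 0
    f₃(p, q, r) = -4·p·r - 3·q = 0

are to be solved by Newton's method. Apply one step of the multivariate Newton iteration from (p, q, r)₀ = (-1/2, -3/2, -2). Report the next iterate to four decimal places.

(-0.8977, -0.9357, 0.1871)

At (-1/2, -3/2, -2): F = (0.2500, -11.5000, 0.5000).
Jacobian J = [[q, p - 1, 0], [0, 1, 5], [-4·r, -3, -4·p]].
At the point, J = [[-1.5000, -1.5000, 0.0000], [0.0000, 1.0000, 5.0000], [8.0000, -3.0000, 2.0000]] (det J = -85.5000).
Solving J·Δ = −F gives Δ = (-0.3977, 0.5643, 2.1871).
Then the next iterate is (p, q, r)₁ = (-0.8977, -0.9357, 0.1871).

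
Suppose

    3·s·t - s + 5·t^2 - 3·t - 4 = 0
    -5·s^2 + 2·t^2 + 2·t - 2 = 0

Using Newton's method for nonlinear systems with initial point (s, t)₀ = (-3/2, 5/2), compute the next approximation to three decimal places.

(-1.253, 1.837)

At (-3/2, 5/2): F = (10.000, 4.250).
Jacobian J = [[3·t - 1, 3·s + 10·t - 3], [-10·s, 4·t + 2]].
At the point, J = [[6.500, 17.500], [15.000, 12.000]] (det J = -184.500).
Solving J·Δ = −F gives Δ = (0.247, -0.663).
Then the next iterate is (s, t)₁ = (-1.253, 1.837).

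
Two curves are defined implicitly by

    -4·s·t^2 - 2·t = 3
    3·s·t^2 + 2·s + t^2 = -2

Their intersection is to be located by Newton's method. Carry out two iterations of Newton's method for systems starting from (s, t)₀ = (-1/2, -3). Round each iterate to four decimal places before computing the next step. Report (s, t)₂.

At (-1/2, -3): F = (21.0000, -3.5000).
Jacobian J = [[-4·t^2, -8·s·t - 2], [3·t^2 + 2, 6·s·t + 2·t]].
At the point, J = [[-36.0000, -14.0000], [29.0000, 3.0000]] (det J = 298.0000).
Solving J·Δ = −F gives Δ = (-0.0470, 1.6208).
Then the next iterate is (s, t)₁ = (-0.5470, -1.3792).
Round to (-0.5470, -1.3792) and repeat: F = (3.920397, -0.313305), J = [[-7.608771, -8.035379], [7.706578, 1.768134]].
Δ = (-0.0911, 0.5741), so (s, t)₂ = (-0.6381, -0.8051).

(-0.6381, -0.8051)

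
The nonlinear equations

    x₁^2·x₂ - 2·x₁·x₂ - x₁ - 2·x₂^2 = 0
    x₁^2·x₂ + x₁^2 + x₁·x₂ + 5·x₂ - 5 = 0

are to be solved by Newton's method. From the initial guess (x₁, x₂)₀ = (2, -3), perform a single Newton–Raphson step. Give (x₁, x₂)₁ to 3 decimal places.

At (2, -3): F = (-20.000, -34.000).
Jacobian J = [[2·x₁·x₂ - 2·x₂ - 1, x₁^2 - 2·x₁ - 4·x₂], [2·x₁·x₂ + 2·x₁ + x₂, x₁^2 + x₁ + 5]].
At the point, J = [[-7.000, 12.000], [-11.000, 11.000]] (det J = 55.000).
Solving J·Δ = −F gives Δ = (-3.418, -0.327).
Then the next iterate is (x₁, x₂)₁ = (-1.418, -3.327).

(-1.418, -3.327)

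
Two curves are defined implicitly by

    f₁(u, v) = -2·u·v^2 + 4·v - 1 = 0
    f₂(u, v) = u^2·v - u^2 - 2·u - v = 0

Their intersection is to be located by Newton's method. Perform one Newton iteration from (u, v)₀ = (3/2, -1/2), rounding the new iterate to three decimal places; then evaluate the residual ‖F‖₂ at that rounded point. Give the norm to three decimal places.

At (3/2, -1/2): F = (-3.750, -5.875).
Jacobian J = [[-2·v^2, -4·u·v + 4], [2·u·v - 2·u - 2, u^2 - 1]].
At the point, J = [[-0.500, 7.000], [-6.500, 1.250]] (det J = 44.875).
Solving J·Δ = −F gives Δ = (-0.812, 0.478).
Then the next iterate is (u, v)₁ = (0.688, -0.022).
Re-evaluating at (0.688, -0.022): F = (-1.08867, -1.83776), so ‖F‖₂ = 2.136.

2.136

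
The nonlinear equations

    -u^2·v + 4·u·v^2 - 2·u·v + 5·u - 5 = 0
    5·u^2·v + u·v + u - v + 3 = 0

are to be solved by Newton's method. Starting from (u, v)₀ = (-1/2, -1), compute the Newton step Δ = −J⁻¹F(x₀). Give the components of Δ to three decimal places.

(-0.400, 3.000)

At (-1/2, -1): F = (-10.250, 2.750).
Jacobian J = [[-2·u·v + 4·v^2 - 2·v + 5, -u^2 + 8·u·v - 2·u], [10·u·v + v + 1, 5·u^2 + u - 1]].
At the point, J = [[10.000, 4.750], [5.000, -0.250]] (det J = -26.250).
Solving J·Δ = −F gives Δ = (-0.400, 3.000).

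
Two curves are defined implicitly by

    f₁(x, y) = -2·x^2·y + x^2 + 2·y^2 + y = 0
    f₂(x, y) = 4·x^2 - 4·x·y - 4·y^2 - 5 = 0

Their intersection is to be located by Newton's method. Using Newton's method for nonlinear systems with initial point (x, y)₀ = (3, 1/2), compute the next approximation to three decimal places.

At (3, 1/2): F = (1.000, 24.000).
Jacobian J = [[-4·x·y + 2·x, -2·x^2 + 4·y + 1], [8·x - 4·y, -4·x - 8·y]].
At the point, J = [[0.000, -15.000], [22.000, -16.000]] (det J = 330.000).
Solving J·Δ = −F gives Δ = (-1.042, 0.067).
Then the next iterate is (x, y)₁ = (1.958, 0.567).

(1.958, 0.567)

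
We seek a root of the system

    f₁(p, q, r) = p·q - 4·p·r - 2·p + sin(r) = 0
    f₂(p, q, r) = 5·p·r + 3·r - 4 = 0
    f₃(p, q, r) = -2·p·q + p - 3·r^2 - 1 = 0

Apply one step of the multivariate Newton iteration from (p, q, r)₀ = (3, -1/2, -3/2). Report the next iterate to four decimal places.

(5.9672, 4.6352, 1.4586)

At (3, -1/2, -3/2): F = (9.502505, -31.0000, -1.7500).
Jacobian J = [[q - 4·r - 2, p, -4·p + cos(r)], [5·r, 0, 5·p + 3], [-2·q + 1, -2·p, -6·r]].
At the point, J = [[3.5000, 3.0000, -11.929263], [-7.5000, 0.0000, 18.0000], [2.0000, -6.0000, 9.0000]] (det J = 151.683174).
Solving J·Δ = −F gives Δ = (2.9672, 5.1352, 2.9586).
Then the next iterate is (p, q, r)₁ = (5.9672, 4.6352, 1.4586).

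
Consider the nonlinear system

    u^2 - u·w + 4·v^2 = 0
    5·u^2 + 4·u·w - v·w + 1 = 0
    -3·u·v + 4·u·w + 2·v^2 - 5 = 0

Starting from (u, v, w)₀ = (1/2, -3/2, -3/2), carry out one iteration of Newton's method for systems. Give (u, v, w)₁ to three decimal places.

(-1.932, -1.174, -1.477)

At (1/2, -3/2, -3/2): F = (10.000, -3.000, -1.250).
Jacobian J = [[2·u - w, 8·v, -u], [10·u + 4·w, -w, 4·u - v], [-3·v + 4·w, -3·u + 4·v, 4·u]].
At the point, J = [[2.500, -12.000, -0.500], [-1.000, 1.500, 3.500], [-1.500, -7.500, 2.000]] (det J = 107.250).
Solving J·Δ = −F gives Δ = (-2.432, 0.326, 0.023).
Then the next iterate is (u, v, w)₁ = (-1.932, -1.174, -1.477).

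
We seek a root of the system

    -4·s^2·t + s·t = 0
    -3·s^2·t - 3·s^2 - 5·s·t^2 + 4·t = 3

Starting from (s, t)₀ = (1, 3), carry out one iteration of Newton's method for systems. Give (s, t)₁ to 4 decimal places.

At (1, 3): F = (-9.0000, -48.0000).
Jacobian J = [[-8·s·t + t, -4·s^2 + s], [-6·s·t - 6·s - 5·t^2, -3·s^2 - 10·s·t + 4]].
At the point, J = [[-21.0000, -3.0000], [-69.0000, -29.0000]] (det J = 402.0000).
Solving J·Δ = −F gives Δ = (-0.2910, -0.9627).
Then the next iterate is (s, t)₁ = (0.7090, 2.0373).

(0.7090, 2.0373)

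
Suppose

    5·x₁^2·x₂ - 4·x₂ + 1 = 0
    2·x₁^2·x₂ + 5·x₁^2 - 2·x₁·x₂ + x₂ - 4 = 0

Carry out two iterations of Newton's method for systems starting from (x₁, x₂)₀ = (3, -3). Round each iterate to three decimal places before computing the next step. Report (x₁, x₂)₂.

At (3, -3): F = (-122.000, 2.000).
Jacobian J = [[10·x₁·x₂, 5·x₁^2 - 4], [4·x₁·x₂ + 10·x₁ - 2·x₂, 2·x₁^2 - 2·x₁ + 1]].
At the point, J = [[-90.000, 41.000], [0.000, 13.000]] (det J = -1170.000).
Solving J·Δ = −F gives Δ = (-1.426, -0.154).
Then the next iterate is (x₁, x₂)₁ = (1.574, -3.154).
Round to (1.574, -3.154) and repeat: F = (-25.45380, -0.46575), J = [[-49.64396, 8.38738], [2.19042, 2.80695]].
Δ = (-0.428, 0.500), so (x₁, x₂)₂ = (1.146, -2.654).

(1.146, -2.654)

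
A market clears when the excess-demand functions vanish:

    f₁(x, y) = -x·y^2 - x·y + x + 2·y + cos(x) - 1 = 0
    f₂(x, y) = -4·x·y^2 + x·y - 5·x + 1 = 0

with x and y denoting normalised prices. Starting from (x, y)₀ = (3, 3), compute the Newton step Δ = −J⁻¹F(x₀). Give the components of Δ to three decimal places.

(3.139, -3.366)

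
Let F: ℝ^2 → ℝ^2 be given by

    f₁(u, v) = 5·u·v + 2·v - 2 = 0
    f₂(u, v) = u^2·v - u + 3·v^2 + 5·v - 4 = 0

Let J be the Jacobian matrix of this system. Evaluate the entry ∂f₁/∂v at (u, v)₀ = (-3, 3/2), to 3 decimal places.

-13.000

∂f₁/∂v = 5·u + 2.
At (-3, 3/2) this is -13.000.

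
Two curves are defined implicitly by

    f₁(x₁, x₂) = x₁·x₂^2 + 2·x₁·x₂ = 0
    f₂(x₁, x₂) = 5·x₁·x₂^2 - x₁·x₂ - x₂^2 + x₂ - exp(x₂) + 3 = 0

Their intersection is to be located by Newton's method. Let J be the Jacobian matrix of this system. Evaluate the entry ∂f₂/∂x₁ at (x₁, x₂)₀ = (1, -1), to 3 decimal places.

∂f₂/∂x₁ = 5·x₂^2 - x₂.
At (1, -1) this is 6.000.

6.000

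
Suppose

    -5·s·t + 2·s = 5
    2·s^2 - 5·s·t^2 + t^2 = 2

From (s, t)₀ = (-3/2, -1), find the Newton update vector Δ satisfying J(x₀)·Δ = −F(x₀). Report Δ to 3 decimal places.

At (-3/2, -1): F = (-15.500, 11.000).
Jacobian J = [[-5·t + 2, -5·s], [4·s - 5·t^2, -10·s·t + 2·t]].
At the point, J = [[7.000, 7.500], [-11.000, -17.000]] (det J = -36.500).
Solving J·Δ = −F gives Δ = (4.959, -2.562).

(4.959, -2.562)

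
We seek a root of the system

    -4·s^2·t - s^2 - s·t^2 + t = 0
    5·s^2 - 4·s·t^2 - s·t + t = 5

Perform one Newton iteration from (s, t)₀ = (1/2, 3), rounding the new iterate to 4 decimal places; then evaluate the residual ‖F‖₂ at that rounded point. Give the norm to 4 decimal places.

5.8491

At (1/2, 3): F = (-4.7500, -20.2500).
Jacobian J = [[-8·s·t - 2·s - t^2, -4·s^2 - 2·s·t + 1], [10·s - 4·t^2 - t, -8·s·t - s + 1]].
At the point, J = [[-22.0000, -3.0000], [-34.0000, -11.5000]] (det J = 151.0000).
Solving J·Δ = −F gives Δ = (0.0406, -1.8808).
Then the next iterate is (s, t)₁ = (0.5406, 1.1192).
Re-evaluating at (0.5406, 1.1192): F = (-1.158546, -5.733239), so ‖F‖₂ = 5.8491.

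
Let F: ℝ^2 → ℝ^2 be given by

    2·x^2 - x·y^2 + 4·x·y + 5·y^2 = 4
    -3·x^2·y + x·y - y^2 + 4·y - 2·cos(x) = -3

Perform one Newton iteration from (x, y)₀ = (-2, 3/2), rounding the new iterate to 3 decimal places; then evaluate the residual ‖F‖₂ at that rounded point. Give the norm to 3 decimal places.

3.673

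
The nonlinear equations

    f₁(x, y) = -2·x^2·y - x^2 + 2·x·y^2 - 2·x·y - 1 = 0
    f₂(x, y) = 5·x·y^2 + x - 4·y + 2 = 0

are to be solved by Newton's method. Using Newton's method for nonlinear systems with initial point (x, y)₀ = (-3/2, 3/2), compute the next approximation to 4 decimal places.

At (-3/2, 3/2): F = (-12.2500, -22.3750).
Jacobian J = [[-4·x·y - 2·x + 2·y^2 - 2·y, -2·x^2 + 4·x·y - 2·x], [5·y^2 + 1, 10·x·y - 4]].
At the point, J = [[13.5000, -10.5000], [12.2500, -26.5000]] (det J = -229.1250).
Solving J·Δ = −F gives Δ = (0.3914, -0.6634).
Then the next iterate is (x, y)₁ = (-1.1086, 0.8366).

(-1.1086, 0.8366)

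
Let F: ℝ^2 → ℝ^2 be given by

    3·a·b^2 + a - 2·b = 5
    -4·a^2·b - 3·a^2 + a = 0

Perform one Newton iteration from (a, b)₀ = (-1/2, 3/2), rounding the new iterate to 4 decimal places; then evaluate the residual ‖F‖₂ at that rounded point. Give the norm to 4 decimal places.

At (-1/2, 3/2): F = (-11.8750, -2.7500).
Jacobian J = [[3·b^2 + 1, 6·a·b - 2], [-8·a·b - 6·a + 1, -4·a^2]].
At the point, J = [[7.7500, -6.5000], [10.0000, -1.0000]] (det J = 57.2500).
Solving J·Δ = −F gives Δ = (0.1048, -1.7020).
Then the next iterate is (a, b)₁ = (-0.3952, -0.2020).
Re-evaluating at (-0.3952, -0.2020): F = (-5.039577, -0.737553), so ‖F‖₂ = 5.0933.

5.0933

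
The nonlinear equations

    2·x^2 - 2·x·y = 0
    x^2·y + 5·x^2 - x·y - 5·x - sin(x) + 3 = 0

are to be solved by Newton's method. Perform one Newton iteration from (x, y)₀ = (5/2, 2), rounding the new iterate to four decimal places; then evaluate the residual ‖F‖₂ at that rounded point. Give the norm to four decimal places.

7.9320

At (5/2, 2): F = (2.5000, 28.651528).
Jacobian J = [[4·x - 2·y, -2·x], [2·x·y + 10·x - y - cos(x) - 5, x^2 - x]].
At the point, J = [[6.0000, -5.0000], [28.801144, 3.7500]] (det J = 166.505718).
Solving J·Δ = −F gives Δ = (-0.9167, -0.6000).
Then the next iterate is (x, y)₁ = (1.5833, 1.4000).
Re-evaluating at (1.5833, 1.4000): F = (0.580438, 7.910727), so ‖F‖₂ = 7.9320.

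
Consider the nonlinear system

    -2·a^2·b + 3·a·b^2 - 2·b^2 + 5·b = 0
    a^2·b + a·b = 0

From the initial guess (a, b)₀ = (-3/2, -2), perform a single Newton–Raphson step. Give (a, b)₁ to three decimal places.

(-1.316, -0.981)

At (-3/2, -2): F = (-27.000, -1.500).
Jacobian J = [[-4·a·b + 3·b^2, -2·a^2 + 6·a·b - 4·b + 5], [2·a·b + b, a^2 + a]].
At the point, J = [[0.000, 26.500], [4.000, 0.750]] (det J = -106.000).
Solving J·Δ = −F gives Δ = (0.184, 1.019).
Then the next iterate is (a, b)₁ = (-1.316, -0.981).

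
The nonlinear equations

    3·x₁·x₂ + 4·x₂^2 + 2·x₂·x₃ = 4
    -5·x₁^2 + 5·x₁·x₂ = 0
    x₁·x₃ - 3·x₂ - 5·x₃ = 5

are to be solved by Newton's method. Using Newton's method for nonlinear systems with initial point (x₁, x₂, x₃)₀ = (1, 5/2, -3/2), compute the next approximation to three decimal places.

(-3.600, 3.300, -2.000)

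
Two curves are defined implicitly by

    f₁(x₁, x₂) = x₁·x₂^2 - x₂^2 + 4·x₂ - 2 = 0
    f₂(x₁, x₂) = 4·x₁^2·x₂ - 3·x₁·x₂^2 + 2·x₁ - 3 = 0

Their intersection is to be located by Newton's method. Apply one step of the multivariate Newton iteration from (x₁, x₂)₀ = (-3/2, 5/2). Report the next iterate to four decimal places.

At (-3/2, 5/2): F = (-7.6250, 44.6250).
Jacobian J = [[x₂^2, 2·x₁·x₂ - 2·x₂ + 4], [8·x₁·x₂ - 3·x₂^2 + 2, 4·x₁^2 - 6·x₁·x₂]].
At the point, J = [[6.2500, -8.5000], [-46.7500, 31.5000]] (det J = -200.5000).
Solving J·Δ = −F gives Δ = (0.6939, -0.3868).
Then the next iterate is (x₁, x₂)₁ = (-0.8061, 2.1132).

(-0.8061, 2.1132)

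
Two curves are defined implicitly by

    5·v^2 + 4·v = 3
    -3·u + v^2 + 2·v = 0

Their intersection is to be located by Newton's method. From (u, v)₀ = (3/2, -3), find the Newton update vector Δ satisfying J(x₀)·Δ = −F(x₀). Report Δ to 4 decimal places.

(-2.0385, 1.1538)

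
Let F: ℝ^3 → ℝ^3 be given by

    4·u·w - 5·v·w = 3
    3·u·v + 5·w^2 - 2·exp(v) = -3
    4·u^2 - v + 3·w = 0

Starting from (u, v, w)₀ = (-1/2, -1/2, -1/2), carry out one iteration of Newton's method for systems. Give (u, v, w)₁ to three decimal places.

(-0.650, 0.644, -0.318)

At (-1/2, -1/2, -1/2): F = (-3.250, 3.78694, 0.000).
Jacobian J = [[4·w, -5·w, 4·u - 5·v], [3·v, 3·u - 2·exp(v), 10·w], [8·u, -1, 3]].
At the point, J = [[-2.000, 2.500, 0.500], [-1.500, -2.71306, -5.000], [-4.000, -1.000, 3.000]] (det J = 82.85225).
Solving J·Δ = −F gives Δ = (-0.150, 1.144, 0.182).
Then the next iterate is (u, v, w)₁ = (-0.650, 0.644, -0.318).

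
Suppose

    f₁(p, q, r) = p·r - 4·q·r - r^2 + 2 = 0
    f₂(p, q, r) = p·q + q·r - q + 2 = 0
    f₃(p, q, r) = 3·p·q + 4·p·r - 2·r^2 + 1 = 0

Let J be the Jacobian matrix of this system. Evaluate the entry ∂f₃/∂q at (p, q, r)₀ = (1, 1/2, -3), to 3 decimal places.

3.000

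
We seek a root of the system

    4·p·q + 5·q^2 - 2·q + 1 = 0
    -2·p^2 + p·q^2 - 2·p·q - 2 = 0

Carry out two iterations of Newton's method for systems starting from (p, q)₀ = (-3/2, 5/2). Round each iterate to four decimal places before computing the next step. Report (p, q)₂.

(-0.2301, 0.6167)

At (-3/2, 5/2): F = (12.2500, -8.3750).
Jacobian J = [[4·q, 4·p + 10·q - 2], [-4·p + q^2 - 2·q, 2·p·q - 2·p]].
At the point, J = [[10.0000, 17.0000], [7.2500, -4.5000]] (det J = -168.2500).
Solving J·Δ = −F gives Δ = (0.5186, -1.0256).
Then the next iterate is (p, q)₁ = (-0.9814, 1.4744).
Round to (-0.9814, 1.4744) and repeat: F = (3.132572, -3.165761), J = [[5.8976, 8.8184], [3.150655, -0.931152]].
Δ = (0.7513, -0.8577), so (p, q)₂ = (-0.2301, 0.6167).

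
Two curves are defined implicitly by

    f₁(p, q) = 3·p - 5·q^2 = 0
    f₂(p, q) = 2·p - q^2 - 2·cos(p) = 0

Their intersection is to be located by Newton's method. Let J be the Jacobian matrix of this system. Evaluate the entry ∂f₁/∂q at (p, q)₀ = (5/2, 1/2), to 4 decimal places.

∂f₁/∂q = -10·q.
At (5/2, 1/2) this is -5.0000.

-5.0000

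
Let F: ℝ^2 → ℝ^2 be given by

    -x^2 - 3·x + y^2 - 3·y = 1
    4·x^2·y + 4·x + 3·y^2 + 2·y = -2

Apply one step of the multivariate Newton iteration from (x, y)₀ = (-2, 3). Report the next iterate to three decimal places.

(-0.875, 2.292)

At (-2, 3): F = (1.000, 75.000).
Jacobian J = [[-2·x - 3, 2·y - 3], [8·x·y + 4, 4·x^2 + 6·y + 2]].
At the point, J = [[1.000, 3.000], [-44.000, 36.000]] (det J = 168.000).
Solving J·Δ = −F gives Δ = (1.125, -0.708).
Then the next iterate is (x, y)₁ = (-0.875, 2.292).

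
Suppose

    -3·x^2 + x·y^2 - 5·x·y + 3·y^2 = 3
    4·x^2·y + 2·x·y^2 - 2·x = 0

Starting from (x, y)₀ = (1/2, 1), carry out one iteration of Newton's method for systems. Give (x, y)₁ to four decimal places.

At (1/2, 1): F = (-2.7500, 1.0000).
Jacobian J = [[-6·x + y^2 - 5·y, 2·x·y - 5·x + 6·y], [8·x·y + 2·y^2 - 2, 4·x^2 + 4·x·y]].
At the point, J = [[-7.0000, 4.5000], [4.0000, 3.0000]] (det J = -39.0000).
Solving J·Δ = −F gives Δ = (-0.3269, 0.1026).
Then the next iterate is (x, y)₁ = (0.1731, 1.1026).

(0.1731, 1.1026)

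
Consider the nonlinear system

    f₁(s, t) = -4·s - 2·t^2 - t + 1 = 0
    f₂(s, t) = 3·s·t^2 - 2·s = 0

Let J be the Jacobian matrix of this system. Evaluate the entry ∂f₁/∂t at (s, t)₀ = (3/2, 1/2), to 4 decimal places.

∂f₁/∂t = -4·t - 1.
At (3/2, 1/2) this is -3.0000.

-3.0000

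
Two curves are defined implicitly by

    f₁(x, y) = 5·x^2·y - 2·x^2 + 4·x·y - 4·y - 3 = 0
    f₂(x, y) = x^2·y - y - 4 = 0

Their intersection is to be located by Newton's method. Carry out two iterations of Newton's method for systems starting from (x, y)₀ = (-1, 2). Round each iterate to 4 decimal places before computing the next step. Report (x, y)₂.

(-1.8750, 1.5000)

At (-1, 2): F = (-11.0000, -4.0000).
Jacobian J = [[10·x·y - 4·x + 4·y, 5·x^2 + 4·x - 4], [2·x·y, x^2 - 1]].
At the point, J = [[-8.0000, -3.0000], [-4.0000, 0.0000]] (det J = -12.0000).
Solving J·Δ = −F gives Δ = (-1.0000, -1.0000).
Then the next iterate is (x, y)₁ = (-2.0000, 1.0000).
Round to (-2.0000, 1.0000) and repeat: F = (-3.0000, -1.0000), J = [[-8.0000, 8.0000], [-4.0000, 3.0000]].
Δ = (0.1250, 0.5000), so (x, y)₂ = (-1.8750, 1.5000).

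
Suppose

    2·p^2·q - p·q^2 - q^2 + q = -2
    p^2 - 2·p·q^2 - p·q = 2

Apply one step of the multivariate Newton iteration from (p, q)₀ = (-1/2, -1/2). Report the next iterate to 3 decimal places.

(-2.308, -0.385)

At (-1/2, -1/2): F = (1.125, -1.750).
Jacobian J = [[4·p·q - q^2, 2·p^2 - 2·p·q - 2·q + 1], [2·p - 2·q^2 - q, -4·p·q - p]].
At the point, J = [[0.750, 2.000], [-1.000, -0.500]] (det J = 1.625).
Solving J·Δ = −F gives Δ = (-1.808, 0.115).
Then the next iterate is (p, q)₁ = (-2.308, -0.385).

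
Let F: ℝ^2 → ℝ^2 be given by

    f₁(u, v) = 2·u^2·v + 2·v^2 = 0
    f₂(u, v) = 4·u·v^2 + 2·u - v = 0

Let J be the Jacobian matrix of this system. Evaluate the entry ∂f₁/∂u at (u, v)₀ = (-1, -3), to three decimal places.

12.000

∂f₁/∂u = 4·u·v.
At (-1, -3) this is 12.000.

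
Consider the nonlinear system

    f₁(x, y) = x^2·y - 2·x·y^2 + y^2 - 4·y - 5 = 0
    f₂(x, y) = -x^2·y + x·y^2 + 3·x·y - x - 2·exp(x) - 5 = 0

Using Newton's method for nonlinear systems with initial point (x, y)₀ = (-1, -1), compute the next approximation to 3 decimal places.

(-1.341, -0.889)

At (-1, -1): F = (1.000, -1.73576).
Jacobian J = [[2·x·y - 2·y^2, x^2 - 4·x·y + 2·y - 4], [-2·x·y + y^2 + 3·y - 2·exp(x) - 1, -x^2 + 2·x·y + 3·x]].
At the point, J = [[0.000, -9.000], [-5.73576, -2.000]] (det J = -51.62183).
Solving J·Δ = −F gives Δ = (-0.341, 0.111).
Then the next iterate is (x, y)₁ = (-1.341, -0.889).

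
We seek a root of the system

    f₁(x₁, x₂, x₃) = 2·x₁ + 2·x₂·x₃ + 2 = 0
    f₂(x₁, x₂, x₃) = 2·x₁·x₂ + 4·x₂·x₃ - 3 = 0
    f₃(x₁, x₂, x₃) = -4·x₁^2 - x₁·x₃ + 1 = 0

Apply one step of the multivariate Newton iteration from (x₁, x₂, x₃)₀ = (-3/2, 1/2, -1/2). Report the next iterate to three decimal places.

(-0.531, -1.302, -2.740)

At (-3/2, 1/2, -1/2): F = (-1.500, -5.500, -8.750).
Jacobian J = [[2, 2·x₃, 2·x₂], [2·x₂, 2·x₁ + 4·x₃, 4·x₂], [-8·x₁ - x₃, 0, -x₁]].
At the point, J = [[2.000, -1.000, 1.000], [1.000, -5.000, 2.000], [12.500, 0.000, 1.500]] (det J = 24.000).
Solving J·Δ = −F gives Δ = (0.969, -1.802, -2.240).
Then the next iterate is (x₁, x₂, x₃)₁ = (-0.531, -1.302, -2.740).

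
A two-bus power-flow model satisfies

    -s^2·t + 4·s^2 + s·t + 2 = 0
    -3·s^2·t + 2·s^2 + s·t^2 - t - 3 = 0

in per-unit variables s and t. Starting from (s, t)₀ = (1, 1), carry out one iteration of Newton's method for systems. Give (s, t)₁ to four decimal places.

(0.1429, -0.5714)

At (1, 1): F = (6.0000, -4.0000).
Jacobian J = [[-2·s·t + 8·s + t, -s^2 + s], [-6·s·t + 4·s + t^2, -3·s^2 + 2·s·t - 1]].
At the point, J = [[7.0000, 0.0000], [-1.0000, -2.0000]] (det J = -14.0000).
Solving J·Δ = −F gives Δ = (-0.8571, -1.5714).
Then the next iterate is (s, t)₁ = (0.1429, -0.5714).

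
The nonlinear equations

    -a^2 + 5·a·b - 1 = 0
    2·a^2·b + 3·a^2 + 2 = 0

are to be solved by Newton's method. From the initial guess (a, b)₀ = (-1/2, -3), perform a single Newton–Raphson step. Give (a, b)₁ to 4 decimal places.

(-13.0000, 69.5000)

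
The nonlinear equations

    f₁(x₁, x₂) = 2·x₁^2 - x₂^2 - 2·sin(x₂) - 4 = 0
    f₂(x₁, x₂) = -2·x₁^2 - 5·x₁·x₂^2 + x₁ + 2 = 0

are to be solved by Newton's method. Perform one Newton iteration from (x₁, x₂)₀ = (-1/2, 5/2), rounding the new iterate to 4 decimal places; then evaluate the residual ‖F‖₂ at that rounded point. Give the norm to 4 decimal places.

1.4464

At (-1/2, 5/2): F = (-10.946944, 16.6250).
Jacobian J = [[4·x₁, -2·x₂ - 2·cos(x₂)], [-4·x₁ - 5·x₂^2 + 1, -10·x₁·x₂]].
At the point, J = [[-2.0000, -3.397713], [-28.2500, 12.5000]] (det J = -120.985386).
Solving J·Δ = −F gives Δ = (-0.6641, -2.8309).
Then the next iterate is (x₁, x₂)₁ = (-1.1641, -0.3309).
Re-evaluating at (-1.1641, -0.3309): F = (-0.749449, -1.237043), so ‖F‖₂ = 1.4464.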